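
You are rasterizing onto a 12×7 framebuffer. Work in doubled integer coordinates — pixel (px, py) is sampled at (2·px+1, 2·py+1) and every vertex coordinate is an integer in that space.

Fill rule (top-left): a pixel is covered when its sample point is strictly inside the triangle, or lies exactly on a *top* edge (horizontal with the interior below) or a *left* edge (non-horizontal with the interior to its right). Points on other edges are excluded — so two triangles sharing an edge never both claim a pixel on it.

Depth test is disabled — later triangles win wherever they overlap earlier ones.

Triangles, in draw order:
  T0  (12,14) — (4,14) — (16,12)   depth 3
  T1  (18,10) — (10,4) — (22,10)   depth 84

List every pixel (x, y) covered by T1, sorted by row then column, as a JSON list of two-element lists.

T0:
  2·area = 16
  edge (12, 14)→(4, 14): d=(-8,0) right/bottom  bias=-1
  edge (4, 14)→(16, 12): d=(12,-2) top-left  bias=+0
  edge (16, 12)→(12, 14): d=(-4,2) right/bottom  bias=-1
    (5,6)@(11, 13): e=[8,2,6] → #
    (6,6)@(13, 13): e=[8,6,2] → #
    (7,6)@(15, 13): e=[8,10,-2] → ·
  covered (2 px):
    · · · · · · · · · · · ·
    · · · · · · · · · · · ·
    · · · · · · · · · · · ·
    · · · · · · · · · · · ·
    · · · · · · · · · · · ·
    · · · · · · · · · · · ·
    · · · · · # # · · · · ·
T1:
  2·area = 24
  edge (18, 10)→(10, 4): d=(-8,-6) top-left  bias=+0
  edge (10, 4)→(22, 10): d=(12,6) right/bottom  bias=-1
  edge (22, 10)→(18, 10): d=(-4,0) right/bottom  bias=-1
    (7,3)@(15, 7): e=[6,6,12] → #
    (8,3)@(17, 7): e=[18,-6,12] → ·
    (7,4)@(15, 9): e=[-10,30,4] → ·
    (8,4)@(17, 9): e=[2,18,4] → #
    (9,4)@(19, 9): e=[14,6,4] → #
    (10,4)@(21, 9): e=[26,-6,4] → ·
    (8,5)@(17, 11): e=[-14,42,-4] → ·
    (9,5)@(19, 11): e=[-2,30,-4] → ·
  covered (3 px):
    · · · · · · · · · · · ·
    · · · · · · · · · · · ·
    · · · · · · · · · · · ·
    · · · · · · · # · · · ·
    · · · · · · · · # # · ·
    · · · · · · · · · · · ·
    · · · · · · · · · · · ·

Final: [[7,3],[8,4],[9,4]]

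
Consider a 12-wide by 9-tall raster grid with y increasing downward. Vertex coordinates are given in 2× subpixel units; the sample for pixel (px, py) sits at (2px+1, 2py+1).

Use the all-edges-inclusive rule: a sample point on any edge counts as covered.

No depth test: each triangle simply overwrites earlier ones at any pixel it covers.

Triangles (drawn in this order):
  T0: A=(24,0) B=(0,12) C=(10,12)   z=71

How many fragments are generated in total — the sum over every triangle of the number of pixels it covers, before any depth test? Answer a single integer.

T0:
  2·area = 120  (B↔C swapped to make it positive)
  edge (24, 0)→(10, 12): d=(-14,12) inclusive
  edge (10, 12)→(0, 12): d=(-10,0) inclusive
  edge (0, 12)→(24, 0): d=(24,-12) inclusive
    (9,1)@(19, 3): e=[18,90,12] → █
    (10,1)@(21, 3): e=[-6,90,36] → ·
    (7,2)@(15, 5): e=[38,70,12] → █
    (8,2)@(17, 5): e=[14,70,36] → █
    (9,2)@(19, 5): e=[-10,70,60] → ·
    (5,3)@(11, 7): e=[58,50,12] → █
    (6,3)@(13, 7): e=[34,50,36] → █
    (8,3)@(17, 7): e=[-14,50,84] → ·
    (3,4)@(7, 9): e=[78,30,12] → █
    (4,4)@(9, 9): e=[54,30,36] → █
    (7,4)@(15, 9): e=[-18,30,108] → ·
    (1,5)@(3, 11): e=[98,10,12] → █
  covered (15 px):
    · · · · · · · · · · · ·
    · · · · · · · · · █ · ·
    · · · · · · · █ █ · · ·
    · · · · · █ █ █ · · · ·
    · · · █ █ █ █ · · · · ·
    · █ █ █ █ █ · · · · · ·
    · · · · · · · · · · · ·
    · · · · · · · · · · · ·
    · · · · · · · · · · · ·

Answer: 15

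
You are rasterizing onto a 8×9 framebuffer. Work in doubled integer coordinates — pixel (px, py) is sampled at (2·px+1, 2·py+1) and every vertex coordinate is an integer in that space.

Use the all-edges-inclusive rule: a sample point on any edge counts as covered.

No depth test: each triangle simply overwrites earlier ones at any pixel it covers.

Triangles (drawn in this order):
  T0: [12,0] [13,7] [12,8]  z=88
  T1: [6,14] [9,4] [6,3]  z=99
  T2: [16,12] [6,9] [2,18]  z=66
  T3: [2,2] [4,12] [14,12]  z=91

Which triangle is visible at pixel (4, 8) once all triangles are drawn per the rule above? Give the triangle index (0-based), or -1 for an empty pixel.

T0:
  2·area = 8
  edge (12, 0)→(13, 7): d=(1,7) inclusive
  edge (13, 7)→(12, 8): d=(-1,1) inclusive
  edge (12, 8)→(12, 0): d=(0,-8) inclusive
    (7,2)@(15, 5): e=[-16,0,24] → ·  [on edge]
    (6,3)@(13, 7): e=[0,0,8] → #  [on edge]
    (7,3)@(15, 7): e=[-14,-2,24] → ·
    (5,4)@(11, 9): e=[16,0,-8] → ·  [on edge]
    (6,4)@(13, 9): e=[2,-2,8] → ·
    (4,5)@(9, 11): e=[32,0,-24] → ·  [on edge]
    (3,6)@(7, 13): e=[48,0,-40] → ·  [on edge]
    (2,7)@(5, 15): e=[64,0,-56] → ·  [on edge]
    (1,8)@(3, 17): e=[80,0,-72] → ·  [on edge]
  covered (1 px):
    · · · · · · · ·
    · · · · · · · ·
    · · · · · · · ·
    · · · · · · # ·
    · · · · · · · ·
    · · · · · · · ·
    · · · · · · · ·
    · · · · · · · ·
    · · · · · · · ·
T1:
  2·area = 33  (B↔C swapped to make it positive)
  edge (6, 14)→(6, 3): d=(0,-11) inclusive
  edge (6, 3)→(9, 4): d=(3,1) inclusive
  edge (9, 4)→(6, 14): d=(-3,10) inclusive
    (3,2)@(7, 5): e=[11,5,17] → #
    (4,2)@(9, 5): e=[33,3,-3] → ·
    (3,3)@(7, 7): e=[11,11,11] → #
    (4,3)@(9, 7): e=[33,9,-9] → ·
    (3,4)@(7, 9): e=[11,17,5] → #
    (4,4)@(9, 9): e=[33,15,-15] → ·
    (3,5)@(7, 11): e=[11,23,-1] → ·
  covered (3 px):
    · · · · · · · ·
    · · · · · · · ·
    · · · # · · · ·
    · · · # · · · ·
    · · · # · · · ·
    · · · · · · · ·
    · · · · · · · ·
    · · · · · · · ·
    · · · · · · · ·
T2:
  2·area = 102  (B↔C swapped to make it positive)
  edge (16, 12)→(2, 18): d=(-14,6) inclusive
  edge (2, 18)→(6, 9): d=(4,-9) inclusive
  edge (6, 9)→(16, 12): d=(10,3) inclusive
    (3,5)@(7, 11): e=[68,17,17] → #
    (4,5)@(9, 11): e=[56,35,11] → #
    (5,5)@(11, 11): e=[44,53,5] → #
    (6,5)@(13, 11): e=[32,71,-1] → ·
    (2,6)@(5, 13): e=[52,7,43] → #
    (6,6)@(13, 13): e=[4,79,19] → #
    (7,6)@(15, 13): e=[-8,97,13] → ·
    (2,7)@(5, 15): e=[24,15,63] → #
    (4,7)@(9, 15): e=[0,51,51] → #  [on edge]
    (5,7)@(11, 15): e=[-12,69,45] → ·
    (6,7)@(13, 15): e=[-24,87,39] → ·
    (1,8)@(3, 17): e=[8,5,89] → #
  covered (12 px):
    · · · · · · · ·
    · · · · · · · ·
    · · · · · · · ·
    · · · · · · · ·
    · · · · · · · ·
    · · · # # # · ·
    · · # # # # # ·
    · · # # # · · ·
    · # · · · · · ·
T3:
  2·area = 100  (B↔C swapped to make it positive)
  edge (2, 2)→(14, 12): d=(12,10) inclusive
  edge (14, 12)→(4, 12): d=(-10,0) inclusive
  edge (4, 12)→(2, 2): d=(-2,-10) inclusive
    (1,1)@(3, 3): e=[2,90,8] → #
    (2,1)@(5, 3): e=[-18,90,28] → ·
    (1,2)@(3, 5): e=[26,70,4] → #
    (2,2)@(5, 5): e=[6,70,24] → #
    (3,2)@(7, 5): e=[-14,70,44] → ·
    (1,3)@(3, 7): e=[50,50,0] → #  [on edge]
    (3,3)@(7, 7): e=[10,50,40] → #
    (4,3)@(9, 7): e=[-10,50,60] → ·
    (1,4)@(3, 9): e=[74,30,-4] → ·
    (2,4)@(5, 9): e=[54,30,16] → #
    (4,4)@(9, 9): e=[14,30,56] → #
    (5,4)@(11, 9): e=[-6,30,76] → ·
    (2,8)@(5, 17): e=[150,-50,0] → ·  [on edge]
  covered (13 px):
    · · · · · · · ·
    · # · · · · · ·
    · # # · · · · ·
    · # # # · · · ·
    · · # # # · · ·
    · · # # # # · ·
    · · · · · · · ·
    · · · · · · · ·
    · · · · · · · ·

Z-buffer (winner per pixel, '.' = empty):
  . . . . . . . .
  . 3 . . . . . .
  . 3 3 1 . . . .
  . 3 3 3 . . 0 .
  . . 3 3 3 . . .
  . . 3 3 3 3 . .
  . . 2 2 2 2 2 .
  . . 2 2 2 . . .
  . 2 . . . . . .

Final: -1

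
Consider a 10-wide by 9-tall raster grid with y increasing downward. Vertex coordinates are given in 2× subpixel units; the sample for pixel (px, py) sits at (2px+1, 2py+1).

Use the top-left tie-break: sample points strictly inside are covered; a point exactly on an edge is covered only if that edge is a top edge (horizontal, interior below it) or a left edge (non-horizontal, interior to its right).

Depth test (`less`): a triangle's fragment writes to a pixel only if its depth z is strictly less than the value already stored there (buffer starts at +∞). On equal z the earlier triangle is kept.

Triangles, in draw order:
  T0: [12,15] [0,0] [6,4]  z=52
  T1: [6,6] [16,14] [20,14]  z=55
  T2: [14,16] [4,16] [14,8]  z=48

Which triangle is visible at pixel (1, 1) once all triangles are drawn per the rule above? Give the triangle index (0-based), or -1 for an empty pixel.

T0:
  2·area = 42
  edge (12, 15)→(0, 0): d=(-12,-15) top-left  bias=+0
  edge (0, 0)→(6, 4): d=(6,4) right/bottom  bias=-1
  edge (6, 4)→(12, 15): d=(6,11) right/bottom  bias=-1
    (0,0)@(1, 1): e=[3,2,37] → X
    (1,0)@(3, 1): e=[33,-6,15] → .
    (0,1)@(1, 3): e=[-21,14,49] → .
    (1,1)@(3, 3): e=[9,6,27] → X
    (2,1)@(5, 3): e=[39,-2,5] → .
    (1,2)@(3, 5): e=[-15,18,39] → .
    (2,2)@(5, 5): e=[15,10,17] → X
    (3,2)@(7, 5): e=[45,2,-5] → .
    (2,3)@(5, 7): e=[-9,22,29] → .
    (3,3)@(7, 7): e=[21,14,7] → X
    (4,3)@(9, 7): e=[51,6,-15] → .
    (3,4)@(7, 9): e=[-3,26,19] → .
  covered (5 px):
    X . . . . . . . . .
    . X . . . . . . . .
    . . X . . . . . . .
    . . . X . . . . . .
    . . . . . . . . . .
    . . . . X . . . . .
    . . . . . . . . . .
    . . . . . . . . . .
    . . . . . . . . . .
T1:
  2·area = 32  (B↔C swapped to make it positive)
  edge (6, 6)→(20, 14): d=(14,8) right/bottom  bias=-1
  edge (20, 14)→(16, 14): d=(-4,0) right/bottom  bias=-1
  edge (16, 14)→(6, 6): d=(-10,-8) top-left  bias=+0
    (5,4)@(11, 9): e=[2,20,10] → X
    (6,4)@(13, 9): e=[-14,20,26] → .
    (5,5)@(11, 11): e=[30,12,-10] → .
    (6,5)@(13, 11): e=[14,12,6] → X
    (7,5)@(15, 11): e=[-2,12,22] → .
    (6,6)@(13, 13): e=[42,4,-14] → .
    (7,6)@(15, 13): e=[26,4,2] → X
    (8,6)@(17, 13): e=[10,4,18] → X
    (9,6)@(19, 13): e=[-6,4,34] → .
    (7,7)@(15, 15): e=[54,-4,-18] → .
    (8,7)@(17, 15): e=[38,-4,-2] → .
  covered (4 px):
    . . . . . . . . . .
    . . . . . . . . . .
    . . . . . . . . . .
    . . . . . . . . . .
    . . . . . X . . . .
    . . . . . . X . . .
    . . . . . . . X X .
    . . . . . . . . . .
    . . . . . . . . . .
T2:
  2·area = 80
  edge (14, 16)→(4, 16): d=(-10,0) right/bottom  bias=-1
  edge (4, 16)→(14, 8): d=(10,-8) top-left  bias=+0
  edge (14, 8)→(14, 16): d=(0,8) right/bottom  bias=-1
    (6,4)@(13, 9): e=[70,2,8] → X
    (7,4)@(15, 9): e=[70,18,-8] → .
    (5,5)@(11, 11): e=[50,6,24] → X
    (7,5)@(15, 11): e=[50,38,-8] → .
    (4,6)@(9, 13): e=[30,10,40] → X
    (7,6)@(15, 13): e=[30,58,-8] → .
    (3,7)@(7, 15): e=[10,14,56] → X
    (7,7)@(15, 15): e=[10,78,-8] → .
    (3,8)@(7, 17): e=[-10,34,56] → .
    (4,8)@(9, 17): e=[-10,50,40] → .
    (5,8)@(11, 17): e=[-10,66,24] → .
    (6,8)@(13, 17): e=[-10,82,8] → .
  covered (10 px):
    . . . . . . . . . .
    . . . . . . . . . .
    . . . . . . . . . .
    . . . . . . . . . .
    . . . . . . X . . .
    . . . . . X X . . .
    . . . . X X X . . .
    . . . X X X X . . .
    . . . . . . . . . .

Z-buffer (winner per pixel, '.' = empty):
  0 . . . . . . . . .
  . 0 . . . . . . . .
  . . 0 . . . . . . .
  . . . 0 . . . . . .
  . . . . . 1 2 . . .
  . . . . 0 2 2 . . .
  . . . . 2 2 2 1 1 .
  . . . 2 2 2 2 . . .
  . . . . . . . . . .

Result: 0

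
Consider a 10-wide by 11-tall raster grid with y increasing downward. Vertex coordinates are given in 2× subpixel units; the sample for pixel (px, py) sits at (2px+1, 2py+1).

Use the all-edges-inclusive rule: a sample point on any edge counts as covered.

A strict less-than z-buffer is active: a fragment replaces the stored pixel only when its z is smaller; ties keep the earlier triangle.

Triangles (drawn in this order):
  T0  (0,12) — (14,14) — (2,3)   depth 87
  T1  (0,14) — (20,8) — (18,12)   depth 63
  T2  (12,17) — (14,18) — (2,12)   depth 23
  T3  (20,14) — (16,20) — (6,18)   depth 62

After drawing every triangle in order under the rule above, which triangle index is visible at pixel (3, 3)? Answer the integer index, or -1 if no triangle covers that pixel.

T0:
  2·area = 130  (B↔C swapped to make it positive)
  edge (0, 12)→(2, 3): d=(2,-9) inclusive
  edge (2, 3)→(14, 14): d=(12,11) inclusive
  edge (14, 14)→(0, 12): d=(-14,-2) inclusive
    (1,2)@(3, 5): e=[13,13,104] → █
    (2,2)@(5, 5): e=[31,-9,108] → ·
    (1,3)@(3, 7): e=[17,37,76] → █
    (2,3)@(5, 7): e=[35,15,80] → █
    (3,3)@(7, 7): e=[53,-7,84] → ·
    (0,4)@(1, 9): e=[3,83,44] → █
    (3,4)@(7, 9): e=[57,17,56] → █
    (4,4)@(9, 9): e=[75,-5,60] → ·
    (0,5)@(1, 11): e=[7,107,16] → █
    (4,5)@(9, 11): e=[79,19,32] → █
    (5,5)@(11, 11): e=[97,-3,36] → ·
    (0,6)@(1, 13): e=[11,131,-12] → ·
    (3,6)@(7, 13): e=[65,65,0] → █  [on edge]
  covered (15 px):
    · · · · · · · · · ·
    · · · · · · · · · ·
    · █ · · · · · · · ·
    · █ █ · · · · · · ·
    █ █ █ █ · · · · · ·
    █ █ █ █ █ · · · · ·
    · · · █ █ █ · · · ·
    · · · · · · · · · ·
    · · · · · · · · · ·
    · · · · · · · · · ·
    · · · · · · · · · ·
T1:
  2·area = 68
  edge (0, 14)→(20, 8): d=(20,-6) inclusive
  edge (20, 8)→(18, 12): d=(-2,4) inclusive
  edge (18, 12)→(0, 14): d=(-18,2) inclusive
    (8,4)@(17, 9): e=[2,10,56] → █
    (9,4)@(19, 9): e=[14,2,52] → █
    (5,5)@(11, 11): e=[6,30,32] → █
    (6,5)@(13, 11): e=[18,22,28] → █
    (7,5)@(15, 11): e=[30,14,24] → █
    (9,5)@(19, 11): e=[54,-2,16] → ·
    (2,6)@(5, 13): e=[10,50,8] → █
    (3,6)@(7, 13): e=[22,42,4] → █
    (4,6)@(9, 13): e=[34,34,0] → █  [on edge]
    (5,6)@(11, 13): e=[46,26,-4] → ·
    (6,6)@(13, 13): e=[58,18,-8] → ·
    (7,6)@(15, 13): e=[70,10,-12] → ·
  covered (9 px):
    · · · · · · · · · ·
    · · · · · · · · · ·
    · · · · · · · · · ·
    · · · · · · · · · ·
    · · · · · · · · █ █
    · · · · · █ █ █ █ ·
    · · █ █ █ · · · · ·
    · · · · · · · · · ·
    · · · · · · · · · ·
    · · · · · · · · · ·
    · · · · · · · · · ·
T2:
  degenerate (2·area = 0) — covers nothing
T3:
  2·area = 68
  edge (20, 14)→(16, 20): d=(-4,6) inclusive
  edge (16, 20)→(6, 18): d=(-10,-2) inclusive
  edge (6, 18)→(20, 14): d=(14,-4) inclusive
    (8,7)@(17, 15): e=[14,52,2] → █
    (9,7)@(19, 15): e=[2,56,10] → █
    (0,8)@(1, 17): e=[102,0,-34] → ·  [on edge]
    (5,8)@(11, 17): e=[42,20,6] → █
    (6,8)@(13, 17): e=[30,24,14] → █
    (7,8)@(15, 17): e=[18,28,22] → █
    (9,8)@(19, 17): e=[-6,36,38] → ·
    (5,9)@(11, 19): e=[34,0,34] → █  [on edge]
    (8,9)@(17, 19): e=[-2,12,58] → ·
    (5,10)@(11, 21): e=[26,-20,62] → ·
    (6,10)@(13, 21): e=[14,-16,70] → ·
    (7,10)@(15, 21): e=[2,-12,78] → ·
  covered (9 px):
    · · · · · · · · · ·
    · · · · · · · · · ·
    · · · · · · · · · ·
    · · · · · · · · · ·
    · · · · · · · · · ·
    · · · · · · · · · ·
    · · · · · · · · · ·
    · · · · · · · · █ █
    · · · · · █ █ █ █ ·
    · · · · · █ █ █ · ·
    · · · · · · · · · ·

Z-buffer (winner per pixel, '.' = empty):
  . . . . . . . . . .
  . . . . . . . . . .
  . 0 . . . . . . . .
  . 0 0 . . . . . . .
  0 0 0 0 . . . . 1 1
  0 0 0 0 0 1 1 1 1 .
  . . 1 1 1 0 . . . .
  . . . . . . . . 3 3
  . . . . . 3 3 3 3 .
  . . . . . 3 3 3 . .
  . . . . . . . . . .

Answer: -1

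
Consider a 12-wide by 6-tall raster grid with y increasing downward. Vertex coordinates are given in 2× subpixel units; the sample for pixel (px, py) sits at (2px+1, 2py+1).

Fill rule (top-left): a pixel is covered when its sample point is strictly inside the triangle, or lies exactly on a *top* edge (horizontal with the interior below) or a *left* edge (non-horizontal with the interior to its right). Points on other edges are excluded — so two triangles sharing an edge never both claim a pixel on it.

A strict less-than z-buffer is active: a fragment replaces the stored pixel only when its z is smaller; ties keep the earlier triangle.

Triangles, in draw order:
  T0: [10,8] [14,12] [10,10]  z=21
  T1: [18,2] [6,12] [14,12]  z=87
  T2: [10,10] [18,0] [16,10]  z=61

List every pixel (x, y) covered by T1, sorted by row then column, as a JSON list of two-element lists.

T0:
  2·area = 8
  edge (10, 8)→(14, 12): d=(4,4) right/bottom  bias=-1
  edge (14, 12)→(10, 10): d=(-4,-2) top-left  bias=+0
  edge (10, 10)→(10, 8): d=(0,-2) top-left  bias=+0
    (1,0)@(3, 1): e=[0,22,-14] → ·  [on edge]
    (2,1)@(5, 3): e=[0,18,-10] → ·  [on edge]
    (3,2)@(7, 5): e=[0,14,-6] → ·  [on edge]
    (4,3)@(9, 7): e=[0,10,-2] → ·  [on edge]
    (5,4)@(11, 9): e=[0,6,2] → ·  [on edge]
    (6,5)@(13, 11): e=[0,2,6] → ·  [on edge]
  covered (0 px):
    · · · · · · · · · · · ·
    · · · · · · · · · · · ·
    · · · · · · · · · · · ·
    · · · · · · · · · · · ·
    · · · · · · · · · · · ·
    · · · · · · · · · · · ·
T1:
  2·area = 80  (B↔C swapped to make it positive)
  edge (18, 2)→(14, 12): d=(-4,10) right/bottom  bias=-1
  edge (14, 12)→(6, 12): d=(-8,0) right/bottom  bias=-1
  edge (6, 12)→(18, 2): d=(12,-10) top-left  bias=+0
    (8,1)@(17, 3): e=[6,72,2] → #
    (9,1)@(19, 3): e=[-14,72,22] → ·
    (7,2)@(15, 5): e=[18,56,6] → #
    (8,2)@(17, 5): e=[-2,56,26] → ·
    (6,3)@(13, 7): e=[30,40,10] → #
    (8,3)@(17, 7): e=[-10,40,50] → ·
    (5,4)@(11, 9): e=[42,24,14] → #
    (8,4)@(17, 9): e=[-18,24,74] → ·
    (4,5)@(9, 11): e=[54,8,18] → #
    (7,5)@(15, 11): e=[-6,8,78] → ·
  covered (10 px):
    · · · · · · · · · · · ·
    · · · · · · · · # · · ·
    · · · · · · · # · · · ·
    · · · · · · # # · · · ·
    · · · · · # # # · · · ·
    · · · · # # # · · · · ·
T2:
  2·area = 60
  edge (10, 10)→(18, 0): d=(8,-10) top-left  bias=+0
  edge (18, 0)→(16, 10): d=(-2,10) right/bottom  bias=-1
  edge (16, 10)→(10, 10): d=(-6,0) right/bottom  bias=-1
    (8,1)@(17, 3): e=[14,4,42] → #
    (9,1)@(19, 3): e=[34,-16,42] → ·
    (7,2)@(15, 5): e=[10,20,30] → #
    (8,2)@(17, 5): e=[30,0,30] → ·  [on edge]
    (6,3)@(13, 7): e=[6,36,18] → #
    (8,3)@(17, 7): e=[46,-4,18] → ·
    (5,4)@(11, 9): e=[2,52,6] → #
    (8,4)@(17, 9): e=[62,-8,6] → ·
    (5,5)@(11, 11): e=[18,48,-6] → ·
    (6,5)@(13, 11): e=[38,28,-6] → ·
    (7,5)@(15, 11): e=[58,8,-6] → ·
  covered (7 px):
    · · · · · · · · · · · ·
    · · · · · · · · # · · ·
    · · · · · · · # · · · ·
    · · · · · · # # · · · ·
    · · · · · # # # · · · ·
    · · · · · · · · · · · ·

Result: [[8,1],[7,2],[6,3],[7,3],[5,4],[6,4],[7,4],[4,5],[5,5],[6,5]]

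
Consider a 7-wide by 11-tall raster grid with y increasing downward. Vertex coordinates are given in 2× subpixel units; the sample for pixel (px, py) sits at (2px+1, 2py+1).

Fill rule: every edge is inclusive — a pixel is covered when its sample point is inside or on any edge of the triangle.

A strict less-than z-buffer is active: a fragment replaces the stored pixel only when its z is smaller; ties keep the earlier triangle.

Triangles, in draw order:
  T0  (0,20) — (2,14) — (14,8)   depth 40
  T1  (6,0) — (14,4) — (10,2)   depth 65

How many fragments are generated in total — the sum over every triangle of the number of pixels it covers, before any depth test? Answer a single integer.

T0:
  2·area = 60
  edge (0, 20)→(2, 14): d=(2,-6) inclusive
  edge (2, 14)→(14, 8): d=(12,-6) inclusive
  edge (14, 8)→(0, 20): d=(-14,12) inclusive
    (2,2)@(5, 5): e=[0,-90,150] → ·  [on edge]
    (1,5)@(3, 11): e=[0,-30,90] → ·  [on edge]
    (4,5)@(9, 11): e=[36,6,18] → #
    (5,5)@(11, 11): e=[48,18,-6] → ·
    (2,6)@(5, 13): e=[16,6,38] → #
    (3,6)@(7, 13): e=[28,18,14] → #
    (4,6)@(9, 13): e=[40,30,-10] → ·
    (1,7)@(3, 15): e=[8,18,34] → #
    (3,7)@(7, 15): e=[32,42,-14] → ·
    (0,8)@(1, 17): e=[0,30,30] → #  [on edge]
    (2,8)@(5, 17): e=[24,54,-18] → ·
    (0,9)@(1, 19): e=[4,54,2] → #
  covered (8 px):
    · · · · · · ·
    · · · · · · ·
    · · · · · · ·
    · · · · · · ·
    · · · · · · ·
    · · · · # · ·
    · · # # · · ·
    · # # · · · ·
    # # · · · · ·
    # · · · · · ·
    · · · · · · ·
T1:
  degenerate (2·area = 0) — covers nothing

Answer: 8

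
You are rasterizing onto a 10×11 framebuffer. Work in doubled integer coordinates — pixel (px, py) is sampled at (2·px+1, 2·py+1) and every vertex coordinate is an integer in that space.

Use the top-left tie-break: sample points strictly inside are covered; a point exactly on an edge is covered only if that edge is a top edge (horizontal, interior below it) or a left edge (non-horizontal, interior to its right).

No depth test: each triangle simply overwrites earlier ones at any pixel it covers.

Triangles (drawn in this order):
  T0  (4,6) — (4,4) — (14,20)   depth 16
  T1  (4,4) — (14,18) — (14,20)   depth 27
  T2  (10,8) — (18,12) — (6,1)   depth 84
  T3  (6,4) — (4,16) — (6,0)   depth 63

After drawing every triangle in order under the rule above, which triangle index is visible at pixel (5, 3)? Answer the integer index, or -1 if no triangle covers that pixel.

T0:
  2·area = 20
  edge (4, 6)→(4, 4): d=(0,-2) top-left  bias=+0
  edge (4, 4)→(14, 20): d=(10,16) right/bottom  bias=-1
  edge (14, 20)→(4, 6): d=(-10,-14) top-left  bias=+0
    (2,3)@(5, 7): e=[2,14,4] → #
    (3,3)@(7, 7): e=[6,-18,32] → ·
    (2,4)@(5, 9): e=[2,34,-16] → ·
    (3,4)@(7, 9): e=[6,2,12] → #
    (4,4)@(9, 9): e=[10,-30,40] → ·
    (3,5)@(7, 11): e=[6,22,-8] → ·
    (4,6)@(9, 13): e=[10,10,0] → #  [on edge]
    (5,6)@(11, 13): e=[14,-22,28] → ·
    (4,7)@(9, 15): e=[10,30,-20] → ·
  covered (3 px):
    · · · · · · · · · ·
    · · · · · · · · · ·
    · · · · · · · · · ·
    · · # · · · · · · ·
    · · · # · · · · · ·
    · · · · · · · · · ·
    · · · · # · · · · ·
    · · · · · · · · · ·
    · · · · · · · · · ·
    · · · · · · · · · ·
    · · · · · · · · · ·
T1:
  2·area = 20
  edge (4, 4)→(14, 18): d=(10,14) right/bottom  bias=-1
  edge (14, 18)→(14, 20): d=(0,2) right/bottom  bias=-1
  edge (14, 20)→(4, 4): d=(-10,-16) top-left  bias=+0
    (4,5)@(9, 11): e=[0,10,10] → ·  [on edge]
    (5,7)@(11, 15): e=[12,6,2] → #
    (6,7)@(13, 15): e=[-16,2,34] → ·
    (5,8)@(11, 17): e=[32,6,-18] → ·
    (6,8)@(13, 17): e=[4,2,14] → #
    (7,8)@(15, 17): e=[-24,-2,46] → ·
    (6,9)@(13, 19): e=[24,2,-6] → ·
  covered (2 px):
    · · · · · · · · · ·
    · · · · · · · · · ·
    · · · · · · · · · ·
    · · · · · · · · · ·
    · · · · · · · · · ·
    · · · · · · · · · ·
    · · · · · · · · · ·
    · · · · · # · · · ·
    · · · · · · # · · ·
    · · · · · · · · · ·
    · · · · · · · · · ·
T2:
  2·area = 40  (B↔C swapped to make it positive)
  edge (10, 8)→(6, 1): d=(-4,-7) top-left  bias=+0
  edge (6, 1)→(18, 12): d=(12,11) right/bottom  bias=-1
  edge (18, 12)→(10, 8): d=(-8,-4) top-left  bias=+0
    (4,2)@(9, 5): e=[5,15,20] → #
    (5,2)@(11, 5): e=[19,-7,28] → ·
    (4,3)@(9, 7): e=[-3,39,4] → ·
    (5,3)@(11, 7): e=[11,17,12] → #
    (6,3)@(13, 7): e=[25,-5,20] → ·
    (5,4)@(11, 9): e=[3,41,-4] → ·
    (6,4)@(13, 9): e=[17,19,4] → #
    (7,4)@(15, 9): e=[31,-3,12] → ·
    (6,5)@(13, 11): e=[9,43,-12] → ·
  covered (3 px):
    · · · · · · · · · ·
    · · · · · · · · · ·
    · · · · # · · · · ·
    · · · · · # · · · ·
    · · · · · · # · · ·
    · · · · · · · · · ·
    · · · · · · · · · ·
    · · · · · · · · · ·
    · · · · · · · · · ·
    · · · · · · · · · ·
    · · · · · · · · · ·
T3:
  2·area = 8
  edge (6, 4)→(4, 16): d=(-2,12) right/bottom  bias=-1
  edge (4, 16)→(6, 0): d=(2,-16) top-left  bias=+0
  edge (6, 0)→(6, 4): d=(0,4) right/bottom  bias=-1
    (2,4)@(5, 9): e=[2,2,4] → #
    (3,4)@(7, 9): e=[-22,34,-4] → ·
    (2,5)@(5, 11): e=[-2,6,4] → ·
  covered (1 px):
    · · · · · · · · · ·
    · · · · · · · · · ·
    · · · · · · · · · ·
    · · · · · · · · · ·
    · · # · · · · · · ·
    · · · · · · · · · ·
    · · · · · · · · · ·
    · · · · · · · · · ·
    · · · · · · · · · ·
    · · · · · · · · · ·
    · · · · · · · · · ·

Z-buffer (winner per pixel, '.' = empty):
  . . . . . . . . . .
  . . . . . . . . . .
  . . . . 2 . . . . .
  . . 0 . . 2 . . . .
  . . 3 0 . . 2 . . .
  . . . . . . . . . .
  . . . . 0 . . . . .
  . . . . . 1 . . . .
  . . . . . . 1 . . .
  . . . . . . . . . .
  . . . . . . . . . .

Final: 2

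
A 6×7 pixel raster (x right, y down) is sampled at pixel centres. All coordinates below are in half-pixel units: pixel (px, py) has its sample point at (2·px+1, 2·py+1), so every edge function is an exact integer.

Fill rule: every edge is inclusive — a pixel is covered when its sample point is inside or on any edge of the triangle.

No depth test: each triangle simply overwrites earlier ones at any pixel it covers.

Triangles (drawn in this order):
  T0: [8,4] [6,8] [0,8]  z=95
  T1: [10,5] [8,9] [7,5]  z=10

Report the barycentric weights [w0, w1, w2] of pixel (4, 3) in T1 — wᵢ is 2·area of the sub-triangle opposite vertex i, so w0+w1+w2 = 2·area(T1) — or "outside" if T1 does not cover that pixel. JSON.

T0:
  2·area = 24
  edge (8, 4)→(6, 8): d=(-2,4) inclusive
  edge (6, 8)→(0, 8): d=(-6,0) inclusive
  edge (0, 8)→(8, 4): d=(8,-4) inclusive
    (3,2)@(7, 5): e=[2,18,4] → X
    (4,2)@(9, 5): e=[-6,18,12] → .
    (1,3)@(3, 7): e=[14,6,4] → X
    (2,3)@(5, 7): e=[6,6,12] → X
    (3,3)@(7, 7): e=[-2,6,20] → .
    (1,4)@(3, 9): e=[10,-6,20] → .
    (2,4)@(5, 9): e=[2,-6,28] → .
  covered (3 px):
    . . . . . .
    . . . . . .
    . . . X . .
    . X X . . .
    . . . . . .
    . . . . . .
    . . . . . .
T1:
  2·area = 12
  edge (10, 5)→(8, 9): d=(-2,4) inclusive
  edge (8, 9)→(7, 5): d=(-1,-4) inclusive
  edge (7, 5)→(10, 5): d=(3,0) inclusive
    (5,1)@(11, 3): e=[0,18,-6] → .  [on edge]
    (0,2)@(1, 5): e=[36,-24,0] → .  [on edge]
    (1,2)@(3, 5): e=[28,-16,0] → .  [on edge]
    (2,2)@(5, 5): e=[20,-8,0] → .  [on edge]
    (3,2)@(7, 5): e=[12,0,0] → X  [on edge]
    (4,2)@(9, 5): e=[4,8,0] → X  [on edge]
    (5,2)@(11, 5): e=[-4,16,0] → .  [on edge]
    (3,3)@(7, 7): e=[8,-2,6] → .
    (4,3)@(9, 7): e=[0,6,6] → X  [on edge]
    (5,3)@(11, 7): e=[-8,14,6] → .
    (4,4)@(9, 9): e=[-4,4,12] → .
    (3,5)@(7, 11): e=[0,-6,18] → .  [on edge]
    (4,6)@(9, 13): e=[-12,0,24] → .  [on edge]
  covered (3 px):
    . . . . . .
    . . . . . .
    . . . X X .
    . . . . X .
    . . . . . .
    . . . . . .
    . . . . . .

Answer: [6,6,0]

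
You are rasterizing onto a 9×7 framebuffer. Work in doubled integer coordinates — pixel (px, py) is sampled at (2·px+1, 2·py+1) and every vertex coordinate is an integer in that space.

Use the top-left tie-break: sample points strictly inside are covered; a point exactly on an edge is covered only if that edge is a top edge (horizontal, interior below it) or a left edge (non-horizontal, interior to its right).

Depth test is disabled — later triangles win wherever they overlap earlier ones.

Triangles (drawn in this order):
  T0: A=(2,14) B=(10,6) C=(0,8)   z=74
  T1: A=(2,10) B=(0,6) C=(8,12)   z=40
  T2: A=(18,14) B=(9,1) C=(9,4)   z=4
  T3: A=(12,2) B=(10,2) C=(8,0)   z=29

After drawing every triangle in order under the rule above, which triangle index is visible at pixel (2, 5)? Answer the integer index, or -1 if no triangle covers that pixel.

T0:
  2·area = 64  (B↔C swapped to make it positive)
  edge (2, 14)→(0, 8): d=(-2,-6) top-left  bias=+0
  edge (0, 8)→(10, 6): d=(10,-2) top-left  bias=+0
  edge (10, 6)→(2, 14): d=(-8,8) right/bottom  bias=-1
    (7,0)@(15, 1): e=[104,-40,0] → .  [on edge]
    (6,1)@(13, 3): e=[88,-24,0] → .  [on edge]
    (5,2)@(11, 5): e=[72,-8,0] → .  [on edge]
    (7,2)@(15, 5): e=[96,0,-32] → .  [on edge]
    (2,3)@(5, 7): e=[32,0,32] → X  [on edge]
    (3,3)@(7, 7): e=[44,4,16] → X
    (4,3)@(9, 7): e=[56,8,0] → .  [on edge]
    (0,4)@(1, 9): e=[4,12,48] → X
    (1,4)@(3, 9): e=[16,16,32] → X
    (3,4)@(7, 9): e=[40,24,0] → .  [on edge]
    (0,5)@(1, 11): e=[0,32,32] → X  [on edge]
    (2,5)@(5, 11): e=[24,40,0] → .  [on edge]
    (1,6)@(3, 13): e=[8,56,0] → .  [on edge]
  covered (7 px):
    . . . . . . . . .
    . . . . . . . . .
    . . . . . . . . .
    . . X X . . . . .
    X X X . . . . . .
    X X . . . . . . .
    . . . . . . . . .
T1:
  2·area = 20
  edge (2, 10)→(0, 6): d=(-2,-4) top-left  bias=+0
  edge (0, 6)→(8, 12): d=(8,6) right/bottom  bias=-1
  edge (8, 12)→(2, 10): d=(-6,-2) top-left  bias=+0
    (0,3)@(1, 7): e=[2,2,16] → X
    (1,3)@(3, 7): e=[10,-10,20] → .
    (0,4)@(1, 9): e=[-2,18,4] → .
    (1,4)@(3, 9): e=[6,6,8] → X
    (2,4)@(5, 9): e=[14,-6,12] → .
    (1,5)@(3, 11): e=[2,22,-4] → .
    (2,5)@(5, 11): e=[10,10,0] → X  [on edge]
    (3,5)@(7, 11): e=[18,-2,4] → .
    (2,6)@(5, 13): e=[6,26,-12] → .
    (5,6)@(11, 13): e=[30,-10,0] → .  [on edge]
  covered (3 px):
    . . . . . . . . .
    . . . . . . . . .
    . . . . . . . . .
    X . . . . . . . .
    . X . . . . . . .
    . . X . . . . . .
    . . . . . . . . .
T2:
  2·area = 27  (B↔C swapped to make it positive)
  edge (18, 14)→(9, 4): d=(-9,-10) top-left  bias=+0
  edge (9, 4)→(9, 1): d=(0,-3) top-left  bias=+0
  edge (9, 1)→(18, 14): d=(9,13) right/bottom  bias=-1
    (4,0)@(9, 1): e=[27,0,0] → .  [on edge]
    (4,1)@(9, 3): e=[9,0,18] → X  [on edge]
    (5,1)@(11, 3): e=[29,6,-8] → .
    (4,2)@(9, 5): e=[-9,0,36] → .  [on edge]
    (5,2)@(11, 5): e=[11,6,10] → X
    (6,2)@(13, 5): e=[31,12,-16] → .
    (4,3)@(9, 7): e=[-27,0,54] → .  [on edge]
    (5,3)@(11, 7): e=[-7,6,28] → .
    (6,3)@(13, 7): e=[13,12,2] → X
    (7,3)@(15, 7): e=[33,18,-24] → .
    (4,4)@(9, 9): e=[-45,0,72] → .  [on edge]
    (6,4)@(13, 9): e=[-5,12,20] → .
    (4,5)@(9, 11): e=[-63,0,90] → .  [on edge]
    (4,6)@(9, 13): e=[-81,0,108] → .  [on edge]
  covered (3 px):
    . . . . . . . . .
    . . . . X . . . .
    . . . . . X . . .
    . . . . . . X . .
    . . . . . . . . .
    . . . . . . . . .
    . . . . . . . . .
T3:
  2·area = 4
  edge (12, 2)→(10, 2): d=(-2,0) right/bottom  bias=-1
  edge (10, 2)→(8, 0): d=(-2,-2) top-left  bias=+0
  edge (8, 0)→(12, 2): d=(4,2) right/bottom  bias=-1
    (4,0)@(9, 1): e=[2,0,2] → X  [on edge]
    (5,0)@(11, 1): e=[2,4,-2] → .
    (4,1)@(9, 3): e=[-2,-4,10] → .
    (5,1)@(11, 3): e=[-2,0,6] → .  [on edge]
    (6,2)@(13, 5): e=[-6,0,10] → .  [on edge]
    (7,3)@(15, 7): e=[-10,0,14] → .  [on edge]
    (8,4)@(17, 9): e=[-14,0,18] → .  [on edge]
  covered (1 px):
    . . . . X . . . .
    . . . . . . . . .
    . . . . . . . . .
    . . . . . . . . .
    . . . . . . . . .
    . . . . . . . . .
    . . . . . . . . .

Z-buffer (winner per pixel, '.' = empty):
  . . . . 3 . . . .
  . . . . 2 . . . .
  . . . . . 2 . . .
  1 . 0 0 . . 2 . .
  0 1 0 . . . . . .
  0 0 1 . . . . . .
  . . . . . . . . .

Answer: 1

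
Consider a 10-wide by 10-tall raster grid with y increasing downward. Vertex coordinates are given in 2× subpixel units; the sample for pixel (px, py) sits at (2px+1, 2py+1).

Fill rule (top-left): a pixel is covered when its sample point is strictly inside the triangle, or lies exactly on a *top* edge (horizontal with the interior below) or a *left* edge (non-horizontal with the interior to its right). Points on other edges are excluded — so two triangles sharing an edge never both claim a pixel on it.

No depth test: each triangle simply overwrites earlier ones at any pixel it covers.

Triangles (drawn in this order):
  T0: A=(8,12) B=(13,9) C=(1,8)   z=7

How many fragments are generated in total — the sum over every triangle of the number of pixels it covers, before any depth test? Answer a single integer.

T0:
  2·area = 41  (B↔C swapped to make it positive)
  edge (8, 12)→(1, 8): d=(-7,-4) top-left  bias=+0
  edge (1, 8)→(13, 9): d=(12,1) right/bottom  bias=-1
  edge (13, 9)→(8, 12): d=(-5,3) right/bottom  bias=-1
    (1,4)@(3, 9): e=[1,10,30] → █
    (2,4)@(5, 9): e=[9,8,24] → █
    (3,4)@(7, 9): e=[17,6,18] → █
    (4,4)@(9, 9): e=[25,4,12] → █
    (5,4)@(11, 9): e=[33,2,6] → █
    (6,4)@(13, 9): e=[41,0,0] → ·  [on edge]
    (1,5)@(3, 11): e=[-13,34,20] → ·
    (2,5)@(5, 11): e=[-5,32,14] → ·
    (3,5)@(7, 11): e=[3,30,8] → █
    (5,5)@(11, 11): e=[19,26,-4] → ·
    (3,6)@(7, 13): e=[-11,54,-2] → ·
    (4,6)@(9, 13): e=[-3,52,-8] → ·
    (1,7)@(3, 15): e=[-41,82,0] → ·  [on edge]
  covered (7 px):
    · · · · · · · · · ·
    · · · · · · · · · ·
    · · · · · · · · · ·
    · · · · · · · · · ·
    · █ █ █ █ █ · · · ·
    · · · █ █ · · · · ·
    · · · · · · · · · ·
    · · · · · · · · · ·
    · · · · · · · · · ·
    · · · · · · · · · ·

Result: 7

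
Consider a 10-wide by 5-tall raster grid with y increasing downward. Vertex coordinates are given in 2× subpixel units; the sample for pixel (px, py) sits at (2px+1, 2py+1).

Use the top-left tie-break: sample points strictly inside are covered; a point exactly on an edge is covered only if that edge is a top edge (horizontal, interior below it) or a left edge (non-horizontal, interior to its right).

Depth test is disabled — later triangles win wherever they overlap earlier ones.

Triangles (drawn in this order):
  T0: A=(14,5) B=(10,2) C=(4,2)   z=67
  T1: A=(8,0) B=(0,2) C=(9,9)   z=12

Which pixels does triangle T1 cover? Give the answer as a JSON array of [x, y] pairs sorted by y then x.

T0:
  2·area = 18  (B↔C swapped to make it positive)
  edge (14, 5)→(4, 2): d=(-10,-3) top-left  bias=+0
  edge (4, 2)→(10, 2): d=(6,0) top-left  bias=+0
  edge (10, 2)→(14, 5): d=(4,3) right/bottom  bias=-1
    (4,1)@(9, 3): e=[5,6,7] → #
    (5,1)@(11, 3): e=[11,6,1] → #
    (6,1)@(13, 3): e=[17,6,-5] → ·
    (4,2)@(9, 5): e=[-15,18,15] → ·
    (5,2)@(11, 5): e=[-9,18,9] → ·
  covered (2 px):
    · · · · · · · · · ·
    · · · · # # · · · ·
    · · · · · · · · · ·
    · · · · · · · · · ·
    · · · · · · · · · ·
T1:
  2·area = 74  (B↔C swapped to make it positive)
  edge (8, 0)→(9, 9): d=(1,9) right/bottom  bias=-1
  edge (9, 9)→(0, 2): d=(-9,-7) top-left  bias=+0
  edge (0, 2)→(8, 0): d=(8,-2) top-left  bias=+0
    (2,0)@(5, 1): e=[28,44,2] → #
    (3,0)@(7, 1): e=[10,58,6] → #
    (4,0)@(9, 1): e=[-8,72,10] → ·
    (1,1)@(3, 3): e=[48,12,14] → #
    (4,1)@(9, 3): e=[-6,54,26] → ·
    (1,2)@(3, 5): e=[50,-6,30] → ·
    (2,2)@(5, 5): e=[32,8,34] → #
    (4,2)@(9, 5): e=[-4,36,42] → ·
    (2,3)@(5, 7): e=[34,-10,50] → ·
    (3,3)@(7, 7): e=[16,4,54] → #
    (4,3)@(9, 7): e=[-2,18,58] → ·
    (3,4)@(7, 9): e=[18,-14,70] → ·
    (4,4)@(9, 9): e=[0,0,74] → ·  [on edge]
  covered (8 px):
    · · # # · · · · · ·
    · # # # · · · · · ·
    · · # # · · · · · ·
    · · · # · · · · · ·
    · · · · · · · · · ·

Result: [[2,0],[3,0],[1,1],[2,1],[3,1],[2,2],[3,2],[3,3]]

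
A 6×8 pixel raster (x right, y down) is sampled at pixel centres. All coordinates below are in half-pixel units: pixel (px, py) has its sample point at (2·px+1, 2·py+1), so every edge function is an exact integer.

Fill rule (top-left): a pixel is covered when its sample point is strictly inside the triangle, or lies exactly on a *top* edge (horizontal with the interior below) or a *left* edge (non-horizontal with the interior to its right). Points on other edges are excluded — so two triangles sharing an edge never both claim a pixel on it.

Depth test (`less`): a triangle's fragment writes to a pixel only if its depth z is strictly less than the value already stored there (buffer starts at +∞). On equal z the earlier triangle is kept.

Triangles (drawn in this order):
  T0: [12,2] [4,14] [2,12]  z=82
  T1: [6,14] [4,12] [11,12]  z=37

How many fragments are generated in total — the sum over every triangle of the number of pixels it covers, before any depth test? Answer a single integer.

T0:
  2·area = 40
  edge (12, 2)→(4, 14): d=(-8,12) right/bottom  bias=-1
  edge (4, 14)→(2, 12): d=(-2,-2) top-left  bias=+0
  edge (2, 12)→(12, 2): d=(10,-10) top-left  bias=+0
    (5,1)@(11, 3): e=[4,36,0] → #  [on edge]
    (4,2)@(9, 5): e=[12,28,0] → #  [on edge]
    (5,2)@(11, 5): e=[-12,32,20] → ·
    (3,3)@(7, 7): e=[20,20,0] → #  [on edge]
    (4,3)@(9, 7): e=[-4,24,20] → ·
    (2,4)@(5, 9): e=[28,12,0] → #  [on edge]
    (4,4)@(9, 9): e=[-20,20,40] → ·
    (0,5)@(1, 11): e=[60,0,-20] → ·  [on edge]
    (1,5)@(3, 11): e=[36,4,0] → #  [on edge]
    (3,5)@(7, 11): e=[-12,12,40] → ·
    (0,6)@(1, 13): e=[44,-4,0] → ·  [on edge]
    (1,6)@(3, 13): e=[20,0,20] → #  [on edge]
    (2,7)@(5, 15): e=[-20,0,60] → ·  [on edge]
  covered (8 px):
    · · · · · ·
    · · · · · #
    · · · · # ·
    · · · # · ·
    · · # # · ·
    · # # · · ·
    · # · · · ·
    · · · · · ·
T1:
  2·area = 14
  edge (6, 14)→(4, 12): d=(-2,-2) top-left  bias=+0
  edge (4, 12)→(11, 12): d=(7,0) top-left  bias=+0
  edge (11, 12)→(6, 14): d=(-5,2) right/bottom  bias=-1
    (0,4)@(1, 9): e=[0,-21,35] → ·  [on edge]
    (1,5)@(3, 11): e=[0,-7,21] → ·  [on edge]
    (2,6)@(5, 13): e=[0,7,7] → #  [on edge]
    (3,6)@(7, 13): e=[4,7,3] → #
    (4,6)@(9, 13): e=[8,7,-1] → ·
    (2,7)@(5, 15): e=[-4,21,-3] → ·
    (3,7)@(7, 15): e=[0,21,-7] → ·  [on edge]
  covered (2 px):
    · · · · · ·
    · · · · · ·
    · · · · · ·
    · · · · · ·
    · · · · · ·
    · · · · · ·
    · · # # · ·
    · · · · · ·

Result: 10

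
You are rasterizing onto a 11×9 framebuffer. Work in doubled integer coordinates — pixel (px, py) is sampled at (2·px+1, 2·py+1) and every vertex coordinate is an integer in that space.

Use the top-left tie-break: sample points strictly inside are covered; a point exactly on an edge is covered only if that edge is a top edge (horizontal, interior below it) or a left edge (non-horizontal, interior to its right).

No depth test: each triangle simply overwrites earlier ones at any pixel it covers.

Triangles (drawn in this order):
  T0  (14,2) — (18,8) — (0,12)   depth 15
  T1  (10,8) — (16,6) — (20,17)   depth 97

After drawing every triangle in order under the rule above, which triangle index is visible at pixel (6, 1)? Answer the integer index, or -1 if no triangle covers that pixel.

T0:
  2·area = 124
  edge (14, 2)→(18, 8): d=(4,6) right/bottom  bias=-1
  edge (18, 8)→(0, 12): d=(-18,4) right/bottom  bias=-1
  edge (0, 12)→(14, 2): d=(14,-10) top-left  bias=+0
    (6,1)@(13, 3): e=[10,110,4] → #
    (7,1)@(15, 3): e=[-2,102,24] → ·
    (5,2)@(11, 5): e=[30,82,12] → #
    (7,2)@(15, 5): e=[6,66,52] → #
    (8,2)@(17, 5): e=[-6,58,72] → ·
    (3,3)@(7, 7): e=[62,62,0] → #  [on edge]
    (4,3)@(9, 7): e=[50,54,20] → #
    (8,3)@(17, 7): e=[2,22,100] → #
    (9,3)@(19, 7): e=[-10,14,120] → ·
    (2,4)@(5, 9): e=[82,34,8] → #
    (7,4)@(15, 9): e=[22,-6,108] → ·
    (8,4)@(17, 9): e=[10,-14,128] → ·
  covered (16 px):
    · · · · · · · · · · ·
    · · · · · · # · · · ·
    · · · · · # # # · · ·
    · · · # # # # # # · ·
    · · # # # # # · · · ·
    · # · · · · · · · · ·
    · · · · · · · · · · ·
    · · · · · · · · · · ·
    · · · · · · · · · · ·
T1:
  2·area = 74
  edge (10, 8)→(16, 6): d=(6,-2) top-left  bias=+0
  edge (16, 6)→(20, 17): d=(4,11) right/bottom  bias=-1
  edge (20, 17)→(10, 8): d=(-10,-9) top-left  bias=+0
    (9,2)@(19, 5): e=[0,-37,111] → ·  [on edge]
    (6,3)@(13, 7): e=[0,37,37] → #  [on edge]
    (7,3)@(15, 7): e=[4,15,55] → #
    (8,3)@(17, 7): e=[8,-7,73] → ·
    (3,4)@(7, 9): e=[0,111,-37] → ·  [on edge]
    (6,4)@(13, 9): e=[12,45,17] → #
    (8,4)@(17, 9): e=[20,1,53] → #
    (9,4)@(19, 9): e=[24,-21,71] → ·
    (0,5)@(1, 11): e=[0,185,-111] → ·  [on edge]
    (6,5)@(13, 11): e=[24,53,-3] → ·
    (7,5)@(15, 11): e=[28,31,15] → #
    (9,5)@(19, 11): e=[36,-13,51] → ·
  covered (9 px):
    · · · · · · · · · · ·
    · · · · · · · · · · ·
    · · · · · · · · · · ·
    · · · · · · # # · · ·
    · · · · · · # # # · ·
    · · · · · · · # # · ·
    · · · · · · · · # · ·
    · · · · · · · · · # ·
    · · · · · · · · · · ·

Z-buffer (winner per pixel, '.' = empty):
  . . . . . . . . . . .
  . . . . . . 0 . . . .
  . . . . . 0 0 0 . . .
  . . . 0 0 0 1 1 0 . .
  . . 0 0 0 0 1 1 1 . .
  . 0 . . . . . 1 1 . .
  . . . . . . . . 1 . .
  . . . . . . . . . 1 .
  . . . . . . . . . . .

Result: 0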